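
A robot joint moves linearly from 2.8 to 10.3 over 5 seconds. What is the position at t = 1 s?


s = t/T = 1/5 = 0.2
p(t) = p0 + (pf-p0)*s
= 2.8 + (10.3 - 2.8) * 0.2
= 4.3


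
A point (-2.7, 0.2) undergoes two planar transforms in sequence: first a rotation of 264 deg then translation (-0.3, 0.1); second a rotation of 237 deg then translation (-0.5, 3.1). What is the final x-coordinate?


After transform 1:
x1 = cos(264)*-2.7 - sin(264)*0.2 + -0.3 = 0.1811
y1 = sin(264)*-2.7 + cos(264)*0.2 + 0.1 = 2.7643
After transform 2:
x2 = cos(237)*0.1811 - sin(237)*2.7643 + -0.5
= 1.7197


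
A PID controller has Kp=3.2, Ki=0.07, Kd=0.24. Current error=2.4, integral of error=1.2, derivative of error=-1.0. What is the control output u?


u = Kp*e + Ki*int(e) + Kd*de/dt
= 3.2*2.4 + 0.07*1.2 + 0.24*(-1.0)
= 7.68 + 0.084 + -0.24
= 7.524


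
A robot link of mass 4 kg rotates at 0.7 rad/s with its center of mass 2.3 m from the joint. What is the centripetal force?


F = m * omega^2 * r
= 4 * 0.7^2 * 2.3
= 4 * 0.49 * 2.3
= 4.508 N


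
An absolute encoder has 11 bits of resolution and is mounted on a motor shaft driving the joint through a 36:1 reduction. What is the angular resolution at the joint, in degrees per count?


counts = 2^11 = 2048
effective counts at joint = 2048 * 36 = 73728
resolution = 360 / 73728
= 0.0049 deg/count


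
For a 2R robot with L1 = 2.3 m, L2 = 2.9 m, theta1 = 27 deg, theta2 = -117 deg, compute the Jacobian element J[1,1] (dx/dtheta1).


J[1,1] = -L1*sin(t1) - L2*sin(t1+t2)
= -2.3*sin(27) - 2.9*sin(-90)
= 1.8558


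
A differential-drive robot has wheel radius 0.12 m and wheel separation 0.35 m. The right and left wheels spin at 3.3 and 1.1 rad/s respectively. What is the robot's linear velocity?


vR = r*wR = 0.12*3.3 = 0.396 m/s
vL = r*wL = 0.12*1.1 = 0.132 m/s
v = (vR+vL)/2 = 0.264 m/s
omega = (vR-vL)/L = 0.7543 rad/s
linear velocity = 0.264 m/s


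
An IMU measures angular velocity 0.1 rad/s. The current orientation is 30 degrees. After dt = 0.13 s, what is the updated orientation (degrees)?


delta_theta = w * dt = 0.1 * 0.13 = 0.013 rad
= 0.7448 deg
theta_new = 30 + 0.7448 = 30.7448 deg


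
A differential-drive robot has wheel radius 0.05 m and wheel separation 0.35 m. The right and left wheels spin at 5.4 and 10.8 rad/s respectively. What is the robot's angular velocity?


vR = r*wR = 0.05*5.4 = 0.27 m/s
vL = r*wL = 0.05*10.8 = 0.54 m/s
v = (vR+vL)/2 = 0.405 m/s
omega = (vR-vL)/L = -0.7714 rad/s
angular velocity = -0.7714 rad/s


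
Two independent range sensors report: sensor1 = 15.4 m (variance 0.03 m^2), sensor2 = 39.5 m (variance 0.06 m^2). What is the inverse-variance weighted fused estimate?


w1 = (1/var1) / (1/var1 + 1/var2)
   = 33.3333 / (33.3333 + 16.6667) = 0.6667
w2 = 1 - w1 = 0.3333
fused = w1*s1 + w2*s2 = 10.2667 + 13.1667
= 23.4333 m


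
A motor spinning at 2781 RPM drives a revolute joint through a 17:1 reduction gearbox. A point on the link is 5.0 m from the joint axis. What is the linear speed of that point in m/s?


omega_motor = 2781 * 2*pi/60 = 291.2256 rad/s
omega_joint = omega_motor / 17 = 17.1309 rad/s
v = omega_joint * r = 17.1309 * 5.0
= 85.6546 m/s


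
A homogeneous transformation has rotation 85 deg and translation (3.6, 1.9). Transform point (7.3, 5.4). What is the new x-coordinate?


x' = cos(theta)*px - sin(theta)*py + tx
= 0.0872*7.3 - 0.9962*5.4 + 3.6
= -1.1432


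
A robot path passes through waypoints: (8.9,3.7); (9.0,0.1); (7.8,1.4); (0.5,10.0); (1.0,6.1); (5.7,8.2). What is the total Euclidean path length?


Segment lengths:
  seg1 = sqrt((0.1)^2 + (-3.6)^2) = 3.6014
  seg2 = sqrt((-1.2)^2 + (1.3)^2) = 1.7692
  seg3 = sqrt((-7.3)^2 + (8.6)^2) = 11.2805
  seg4 = sqrt((0.5)^2 + (-3.9)^2) = 3.9319
  seg5 = sqrt((4.7)^2 + (2.1)^2) = 5.1478
Total = 25.7308


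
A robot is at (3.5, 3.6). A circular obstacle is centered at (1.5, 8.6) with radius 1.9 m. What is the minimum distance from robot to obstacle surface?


center_dist = sqrt((3.5-1.5)^2 + (3.6-8.6)^2)
= sqrt(4.0 + 25.0)
= 5.3852
min_dist = center_dist - radius = 5.3852 - 1.9 = 3.4852 m


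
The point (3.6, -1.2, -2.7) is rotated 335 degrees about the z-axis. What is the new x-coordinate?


Rotation about z-axis: x' = x*cos(theta) - y*sin(theta)
= 3.6 * 0.9063 - -1.2 * -0.4226
= 2.7556


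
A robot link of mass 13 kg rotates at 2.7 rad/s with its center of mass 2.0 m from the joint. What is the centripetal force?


F = m * omega^2 * r
= 13 * 2.7^2 * 2.0
= 13 * 7.29 * 2.0
= 189.54 N


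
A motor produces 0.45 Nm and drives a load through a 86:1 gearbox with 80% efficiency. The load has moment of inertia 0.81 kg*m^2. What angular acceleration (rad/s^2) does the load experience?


tau_out = tau_motor * N * eta
= 0.45 * 86 * 0.8 = 30.96 Nm
alpha = tau_out / I = 30.96 / 0.81
= 38.2222 rad/s^2


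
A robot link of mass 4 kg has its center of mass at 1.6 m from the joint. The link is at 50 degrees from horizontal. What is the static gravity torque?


tau = m*g*L*cos(angle)
= 4 * 9.81 * 1.6 * cos(50 deg)
= 4 * 9.81 * 1.6 * 0.6428
= 40.3568 Nm


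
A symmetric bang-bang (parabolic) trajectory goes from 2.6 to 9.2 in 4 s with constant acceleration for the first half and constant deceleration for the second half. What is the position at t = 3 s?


Symmetric rest-to-rest: each phase covers (pf-p0)/2 in time T/2. 0.5*a*(T/2)^2 = (pf-p0)/2 => a = 4*(pf-p0)/T^2
a = 4*(9.2-2.6)/4^2 = 1.65
t = 3 is in the deceleration phase (t > T/2).
p = pf - 0.5*a*(T-t)^2 = 9.2 - 0.5*1.65*1^2
= 8.375


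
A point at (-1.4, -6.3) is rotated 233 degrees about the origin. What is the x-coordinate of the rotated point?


x' = x*cos(theta) - y*sin(theta)
cos(233 deg) = -0.6018, sin(233 deg) = -0.7986
x' = -1.4 * -0.6018 - -6.3 * -0.7986
= 0.8425 - 5.0314
= -4.1889


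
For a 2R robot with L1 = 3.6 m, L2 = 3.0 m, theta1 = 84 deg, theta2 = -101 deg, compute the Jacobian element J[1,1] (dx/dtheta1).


J[1,1] = -L1*sin(t1) - L2*sin(t1+t2)
= -3.6*sin(84) - 3.0*sin(-17)
= -2.7032


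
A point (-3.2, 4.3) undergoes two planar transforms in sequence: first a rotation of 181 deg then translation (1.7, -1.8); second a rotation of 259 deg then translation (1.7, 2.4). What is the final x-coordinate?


After transform 1:
x1 = cos(181)*-3.2 - sin(181)*4.3 + 1.7 = 4.9746
y1 = sin(181)*-3.2 + cos(181)*4.3 + -1.8 = -6.0435
After transform 2:
x2 = cos(259)*4.9746 - sin(259)*-6.0435 + 1.7
= -5.1817


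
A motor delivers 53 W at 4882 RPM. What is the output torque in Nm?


omega = 4882 * 2*pi/60 = 511.2418 rad/s
tau = P / omega = 53 / 511.2418
= 0.1037 Nm


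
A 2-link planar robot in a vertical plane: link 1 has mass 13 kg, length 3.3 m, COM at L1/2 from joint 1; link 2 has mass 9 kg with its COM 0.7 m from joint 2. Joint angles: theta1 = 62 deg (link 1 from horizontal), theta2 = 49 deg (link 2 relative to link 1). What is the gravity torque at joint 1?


Horizontal distance from joint 1 to link-1 COM:
  x_c1 = (L1/2)*cos(t1) = 1.65 * 0.4695 = 0.7746 m
Horizontal distance from joint 1 to link-2 COM:
  x_c2 = L1*cos(t1) + Lc2*cos(t1+t2)
       = 3.3*0.4695 + 0.7*-0.3584 = 1.2984 m
tau1 = m1*g*x_c1 + m2*g*x_c2
     = 13*9.81*0.7746 + 9*9.81*1.2984
     = 98.7883 + 114.6356
     = 213.4239 Nm


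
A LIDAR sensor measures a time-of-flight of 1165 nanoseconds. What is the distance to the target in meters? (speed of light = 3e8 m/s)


tof = 1165 ns = 1.165e-06 s
dist = c * tof / 2
= 3e8 * 1.165e-06 / 2
= 174.75 m


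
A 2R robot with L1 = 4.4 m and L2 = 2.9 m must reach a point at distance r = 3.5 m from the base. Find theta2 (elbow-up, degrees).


cos(theta2) = (r^2 - L1^2 - L2^2) / (2*L1*L2)
cos(theta2) = (12.25 - 19.36 - 8.41) / 25.52
cos(theta2) = -0.60815
theta2 = 127.4559 degrees


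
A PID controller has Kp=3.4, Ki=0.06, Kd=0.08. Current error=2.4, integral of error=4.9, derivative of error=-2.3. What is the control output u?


u = Kp*e + Ki*int(e) + Kd*de/dt
= 3.4*2.4 + 0.06*4.9 + 0.08*(-2.3)
= 8.16 + 0.294 + -0.184
= 8.27


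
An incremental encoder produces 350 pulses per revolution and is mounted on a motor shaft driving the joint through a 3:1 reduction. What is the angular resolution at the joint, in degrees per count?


counts per rev = 350
effective counts at joint = 350 * 3 = 1050
resolution = 360 / 1050
= 0.3429 deg/count


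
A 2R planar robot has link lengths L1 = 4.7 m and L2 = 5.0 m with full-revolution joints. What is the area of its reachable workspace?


r_max = L1 + L2 = 9.7 m
r_min = |L1 - L2| = 0.3 m
Area = pi*(r_max^2 - r_min^2)
= pi*(94.09 - 0.09)
= pi * 94.0
= 295.3097 m^2


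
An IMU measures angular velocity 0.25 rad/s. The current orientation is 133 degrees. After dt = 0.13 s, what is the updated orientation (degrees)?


delta_theta = w * dt = 0.25 * 0.13 = 0.0325 rad
= 1.8621 deg
theta_new = 133 + 1.8621 = 134.8621 deg


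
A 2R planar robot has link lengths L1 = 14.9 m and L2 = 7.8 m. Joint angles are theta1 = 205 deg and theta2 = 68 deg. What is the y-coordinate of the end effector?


Convert angles to radians: theta1 = 3.5779, theta2 = 1.1868
y = L1*sin(theta1) + L2*sin(theta1+theta2)
y = -6.297 + -7.7893
y = -14.0863


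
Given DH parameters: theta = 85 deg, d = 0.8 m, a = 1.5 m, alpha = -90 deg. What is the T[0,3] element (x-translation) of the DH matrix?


T[0,3] = a * cos(theta)
= 1.5 * cos(85 deg)
= 1.5 * 0.0872
= 0.1307


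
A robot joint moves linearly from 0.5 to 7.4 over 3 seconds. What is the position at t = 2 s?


s = t/T = 2/3 = 0.6667
p(t) = p0 + (pf-p0)*s
= 0.5 + (7.4 - 0.5) * 0.6667
= 5.1


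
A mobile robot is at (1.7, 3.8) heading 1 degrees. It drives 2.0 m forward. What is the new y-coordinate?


y_new = y0 + d*sin(theta)
= 3.8 + 2.0*sin(1)
= 3.8 + 0.0349
= 3.8349


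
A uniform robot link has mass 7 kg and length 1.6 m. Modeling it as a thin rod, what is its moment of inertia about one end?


I = (1/3) * m * L^2
= (1/3) * 7 * 1.6^2
= 0.333333 * 7 * 2.56
= 5.9733 kg*m^2


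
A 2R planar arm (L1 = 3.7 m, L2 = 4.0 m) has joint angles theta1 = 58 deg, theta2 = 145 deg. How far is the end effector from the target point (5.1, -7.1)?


End effector via forward kinematics:
x = L1*cos(t1) + L2*cos(t1+t2) = -1.7213
y = L1*sin(t1) + L2*sin(t1+t2) = 1.5749
Distance to target:
d = sqrt((5.1 - -1.7213)^2 + (-7.1 - 1.5749)^2)
= sqrt(46.5304 + 75.2531)
= 11.0356 m


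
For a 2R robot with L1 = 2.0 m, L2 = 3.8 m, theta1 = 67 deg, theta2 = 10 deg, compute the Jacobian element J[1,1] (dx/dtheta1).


J[1,1] = -L1*sin(t1) - L2*sin(t1+t2)
= -2.0*sin(67) - 3.8*sin(77)
= -5.5436


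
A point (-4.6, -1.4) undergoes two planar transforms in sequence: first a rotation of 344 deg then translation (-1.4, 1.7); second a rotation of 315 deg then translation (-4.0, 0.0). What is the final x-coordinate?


After transform 1:
x1 = cos(344)*-4.6 - sin(344)*-1.4 + -1.4 = -6.2077
y1 = sin(344)*-4.6 + cos(344)*-1.4 + 1.7 = 1.6222
After transform 2:
x2 = cos(315)*-6.2077 - sin(315)*1.6222 + -4.0
= -7.2425


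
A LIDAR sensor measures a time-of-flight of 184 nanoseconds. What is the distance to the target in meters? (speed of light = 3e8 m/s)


tof = 184 ns = 1.84e-07 s
dist = c * tof / 2
= 3e8 * 1.84e-07 / 2
= 27.6 m


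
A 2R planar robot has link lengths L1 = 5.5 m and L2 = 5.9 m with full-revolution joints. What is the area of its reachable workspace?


r_max = L1 + L2 = 11.4 m
r_min = |L1 - L2| = 0.4 m
Area = pi*(r_max^2 - r_min^2)
= pi*(129.96 - 0.16)
= pi * 129.8
= 407.7787 m^2


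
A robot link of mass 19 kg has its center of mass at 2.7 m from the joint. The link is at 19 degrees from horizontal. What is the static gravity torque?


tau = m*g*L*cos(angle)
= 19 * 9.81 * 2.7 * cos(19 deg)
= 19 * 9.81 * 2.7 * 0.9455
= 475.8351 Nm


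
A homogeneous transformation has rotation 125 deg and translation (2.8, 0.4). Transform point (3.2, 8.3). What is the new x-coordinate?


x' = cos(theta)*px - sin(theta)*py + tx
= -0.5736*3.2 - 0.8192*8.3 + 2.8
= -5.8344


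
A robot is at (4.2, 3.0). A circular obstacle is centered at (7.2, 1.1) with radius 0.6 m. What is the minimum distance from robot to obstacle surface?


center_dist = sqrt((4.2-7.2)^2 + (3.0-1.1)^2)
= sqrt(9.0 + 3.61)
= 3.5511
min_dist = center_dist - radius = 3.5511 - 0.6 = 2.9511 m


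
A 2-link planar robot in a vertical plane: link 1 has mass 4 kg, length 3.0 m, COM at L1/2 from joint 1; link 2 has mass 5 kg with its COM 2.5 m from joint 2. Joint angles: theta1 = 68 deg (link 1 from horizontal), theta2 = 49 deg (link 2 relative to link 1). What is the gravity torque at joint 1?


Horizontal distance from joint 1 to link-1 COM:
  x_c1 = (L1/2)*cos(t1) = 1.5 * 0.3746 = 0.5619 m
Horizontal distance from joint 1 to link-2 COM:
  x_c2 = L1*cos(t1) + Lc2*cos(t1+t2)
       = 3.0*0.3746 + 2.5*-0.454 = -0.0112 m
tau1 = m1*g*x_c1 + m2*g*x_c2
     = 4*9.81*0.5619 + 5*9.81*-0.0112
     = 22.0493 + -0.5472
     = 21.5021 Nm


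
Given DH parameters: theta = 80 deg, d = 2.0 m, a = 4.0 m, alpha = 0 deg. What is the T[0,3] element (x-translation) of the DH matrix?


T[0,3] = a * cos(theta)
= 4.0 * cos(80 deg)
= 4.0 * 0.1736
= 0.6946


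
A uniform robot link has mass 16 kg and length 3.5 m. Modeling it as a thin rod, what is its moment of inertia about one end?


I = (1/3) * m * L^2
= (1/3) * 16 * 3.5^2
= 0.333333 * 16 * 12.25
= 65.3333 kg*m^2


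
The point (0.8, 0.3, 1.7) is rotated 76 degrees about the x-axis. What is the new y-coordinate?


Rotation about x-axis: y' = y*cos(theta) - z*sin(theta)
= 0.3 * 0.2419 - 1.7 * 0.9703
= -1.5769


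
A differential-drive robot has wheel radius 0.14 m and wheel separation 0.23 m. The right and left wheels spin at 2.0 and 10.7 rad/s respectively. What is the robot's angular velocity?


vR = r*wR = 0.14*2.0 = 0.28 m/s
vL = r*wL = 0.14*10.7 = 1.498 m/s
v = (vR+vL)/2 = 0.889 m/s
omega = (vR-vL)/L = -5.2957 rad/s
angular velocity = -5.2957 rad/s


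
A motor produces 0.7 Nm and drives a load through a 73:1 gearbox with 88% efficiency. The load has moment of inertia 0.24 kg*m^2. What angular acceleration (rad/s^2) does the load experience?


tau_out = tau_motor * N * eta
= 0.7 * 73 * 0.88 = 44.968 Nm
alpha = tau_out / I = 44.968 / 0.24
= 187.3667 rad/s^2


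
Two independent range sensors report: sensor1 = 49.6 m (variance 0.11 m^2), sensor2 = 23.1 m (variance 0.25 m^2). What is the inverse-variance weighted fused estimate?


w1 = (1/var1) / (1/var1 + 1/var2)
   = 9.0909 / (9.0909 + 4.0) = 0.6944
w2 = 1 - w1 = 0.3056
fused = w1*s1 + w2*s2 = 34.4444 + 7.0583
= 41.5028 m


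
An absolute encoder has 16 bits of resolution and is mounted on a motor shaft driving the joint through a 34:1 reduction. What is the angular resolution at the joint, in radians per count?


counts = 2^16 = 65536
effective counts at joint = 65536 * 34 = 2228224
resolution = 2*pi / 2228224
= 2.8198e-06 rad/count


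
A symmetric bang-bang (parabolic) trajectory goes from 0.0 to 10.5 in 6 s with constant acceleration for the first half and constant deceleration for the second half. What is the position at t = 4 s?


Symmetric rest-to-rest: each phase covers (pf-p0)/2 in time T/2. 0.5*a*(T/2)^2 = (pf-p0)/2 => a = 4*(pf-p0)/T^2
a = 4*(10.5-0.0)/6^2 = 1.1667
t = 4 is in the deceleration phase (t > T/2).
p = pf - 0.5*a*(T-t)^2 = 10.5 - 0.5*1.1667*2^2
= 8.1667


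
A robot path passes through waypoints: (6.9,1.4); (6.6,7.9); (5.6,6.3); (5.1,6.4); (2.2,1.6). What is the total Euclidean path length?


Segment lengths:
  seg1 = sqrt((-0.3)^2 + (6.5)^2) = 6.5069
  seg2 = sqrt((-1.0)^2 + (-1.6)^2) = 1.8868
  seg3 = sqrt((-0.5)^2 + (0.1)^2) = 0.5099
  seg4 = sqrt((-2.9)^2 + (-4.8)^2) = 5.608
Total = 14.5116


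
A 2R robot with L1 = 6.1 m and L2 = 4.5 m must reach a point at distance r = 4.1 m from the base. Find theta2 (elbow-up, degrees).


cos(theta2) = (r^2 - L1^2 - L2^2) / (2*L1*L2)
cos(theta2) = (16.81 - 37.21 - 20.25) / 54.9
cos(theta2) = -0.740437
theta2 = 137.7687 degrees


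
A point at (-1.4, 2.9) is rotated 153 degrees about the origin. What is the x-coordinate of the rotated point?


x' = x*cos(theta) - y*sin(theta)
cos(153 deg) = -0.891, sin(153 deg) = 0.454
x' = -1.4 * -0.891 - 2.9 * 0.454
= 1.2474 - 1.3166
= -0.0692


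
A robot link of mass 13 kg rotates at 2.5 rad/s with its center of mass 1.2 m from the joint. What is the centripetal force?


F = m * omega^2 * r
= 13 * 2.5^2 * 1.2
= 13 * 6.25 * 1.2
= 97.5 N


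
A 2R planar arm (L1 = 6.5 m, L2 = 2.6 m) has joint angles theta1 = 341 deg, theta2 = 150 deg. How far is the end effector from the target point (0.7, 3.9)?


End effector via forward kinematics:
x = L1*cos(t1) + L2*cos(t1+t2) = 4.4401
y = L1*sin(t1) + L2*sin(t1+t2) = -0.1539
Distance to target:
d = sqrt((0.7 - 4.4401)^2 + (3.9 - -0.1539)^2)
= sqrt(13.9885 + 16.4345)
= 5.5157 m


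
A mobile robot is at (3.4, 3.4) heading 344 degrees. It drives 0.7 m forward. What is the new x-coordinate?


x_new = x0 + d*cos(theta)
= 3.4 + 0.7*cos(344)
= 3.4 + 0.6729
= 4.0729


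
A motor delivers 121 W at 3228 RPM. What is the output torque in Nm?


omega = 3228 * 2*pi/60 = 338.0354 rad/s
tau = P / omega = 121 / 338.0354
= 0.358 Nm


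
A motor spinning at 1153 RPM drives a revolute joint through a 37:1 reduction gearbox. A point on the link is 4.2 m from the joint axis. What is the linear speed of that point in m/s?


omega_motor = 1153 * 2*pi/60 = 120.7419 rad/s
omega_joint = omega_motor / 37 = 3.2633 rad/s
v = omega_joint * r = 3.2633 * 4.2
= 13.7058 m/s


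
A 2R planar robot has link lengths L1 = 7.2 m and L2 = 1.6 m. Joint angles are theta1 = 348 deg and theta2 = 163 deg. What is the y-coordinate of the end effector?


Convert angles to radians: theta1 = 6.0737, theta2 = 2.8449
y = L1*sin(theta1) + L2*sin(theta1+theta2)
y = -1.497 + 0.7757
y = -0.7213


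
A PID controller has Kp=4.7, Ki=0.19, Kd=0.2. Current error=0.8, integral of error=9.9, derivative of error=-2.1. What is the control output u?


u = Kp*e + Ki*int(e) + Kd*de/dt
= 4.7*0.8 + 0.19*9.9 + 0.2*(-2.1)
= 3.76 + 1.881 + -0.42
= 5.221


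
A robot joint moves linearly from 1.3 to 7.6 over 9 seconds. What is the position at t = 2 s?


s = t/T = 2/9 = 0.2222
p(t) = p0 + (pf-p0)*s
= 1.3 + (7.6 - 1.3) * 0.2222
= 2.7


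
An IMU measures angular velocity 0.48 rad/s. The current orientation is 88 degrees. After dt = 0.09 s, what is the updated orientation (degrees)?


delta_theta = w * dt = 0.48 * 0.09 = 0.0432 rad
= 2.4752 deg
theta_new = 88 + 2.4752 = 90.4752 deg


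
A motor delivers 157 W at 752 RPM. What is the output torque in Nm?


omega = 752 * 2*pi/60 = 78.7493 rad/s
tau = P / omega = 157 / 78.7493
= 1.9937 Nm


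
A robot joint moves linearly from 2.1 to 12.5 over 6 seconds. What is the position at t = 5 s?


s = t/T = 5/6 = 0.8333
p(t) = p0 + (pf-p0)*s
= 2.1 + (12.5 - 2.1) * 0.8333
= 10.7667


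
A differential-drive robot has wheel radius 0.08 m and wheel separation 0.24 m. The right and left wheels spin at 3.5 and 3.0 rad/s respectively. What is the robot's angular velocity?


vR = r*wR = 0.08*3.5 = 0.28 m/s
vL = r*wL = 0.08*3.0 = 0.24 m/s
v = (vR+vL)/2 = 0.26 m/s
omega = (vR-vL)/L = 0.1667 rad/s
angular velocity = 0.1667 rad/s


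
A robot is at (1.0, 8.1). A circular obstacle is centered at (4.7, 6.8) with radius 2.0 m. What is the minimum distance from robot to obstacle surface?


center_dist = sqrt((1.0-4.7)^2 + (8.1-6.8)^2)
= sqrt(13.69 + 1.69)
= 3.9217
min_dist = center_dist - radius = 3.9217 - 2.0 = 1.9217 m


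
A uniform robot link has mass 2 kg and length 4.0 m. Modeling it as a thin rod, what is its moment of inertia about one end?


I = (1/3) * m * L^2
= (1/3) * 2 * 4.0^2
= 0.333333 * 2 * 16.0
= 10.6667 kg*m^2


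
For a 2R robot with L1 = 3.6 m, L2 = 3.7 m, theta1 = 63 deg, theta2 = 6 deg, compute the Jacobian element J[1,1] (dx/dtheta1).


J[1,1] = -L1*sin(t1) - L2*sin(t1+t2)
= -3.6*sin(63) - 3.7*sin(69)
= -6.6619


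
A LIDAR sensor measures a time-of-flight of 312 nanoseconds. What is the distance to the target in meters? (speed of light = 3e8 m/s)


tof = 312 ns = 3.12e-07 s
dist = c * tof / 2
= 3e8 * 3.12e-07 / 2
= 46.8 m


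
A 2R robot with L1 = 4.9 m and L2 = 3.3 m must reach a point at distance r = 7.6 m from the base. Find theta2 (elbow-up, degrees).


cos(theta2) = (r^2 - L1^2 - L2^2) / (2*L1*L2)
cos(theta2) = (57.76 - 24.01 - 10.89) / 32.34
cos(theta2) = 0.706865
theta2 = 45.0196 degrees


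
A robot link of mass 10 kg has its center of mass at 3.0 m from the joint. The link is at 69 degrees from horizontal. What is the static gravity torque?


tau = m*g*L*cos(angle)
= 10 * 9.81 * 3.0 * cos(69 deg)
= 10 * 9.81 * 3.0 * 0.3584
= 105.4677 Nm


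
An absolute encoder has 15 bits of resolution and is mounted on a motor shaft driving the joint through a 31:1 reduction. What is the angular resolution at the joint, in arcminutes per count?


counts = 2^15 = 32768
effective counts at joint = 32768 * 31 = 1015808
resolution = 360*60 / 1015808
= 0.0213 arcmin/count


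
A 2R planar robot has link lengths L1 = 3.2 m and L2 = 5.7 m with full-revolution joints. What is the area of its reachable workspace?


r_max = L1 + L2 = 8.9 m
r_min = |L1 - L2| = 2.5 m
Area = pi*(r_max^2 - r_min^2)
= pi*(79.21 - 6.25)
= pi * 72.96
= 229.2106 m^2


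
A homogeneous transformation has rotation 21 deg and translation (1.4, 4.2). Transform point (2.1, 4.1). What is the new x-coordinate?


x' = cos(theta)*px - sin(theta)*py + tx
= 0.9336*2.1 - 0.3584*4.1 + 1.4
= 1.8912


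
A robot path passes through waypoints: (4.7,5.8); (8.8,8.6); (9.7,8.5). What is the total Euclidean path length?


Segment lengths:
  seg1 = sqrt((4.1)^2 + (2.8)^2) = 4.9649
  seg2 = sqrt((0.9)^2 + (-0.1)^2) = 0.9055
Total = 5.8704


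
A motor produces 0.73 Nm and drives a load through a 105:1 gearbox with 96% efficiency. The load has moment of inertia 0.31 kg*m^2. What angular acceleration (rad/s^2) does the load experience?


tau_out = tau_motor * N * eta
= 0.73 * 105 * 0.96 = 73.584 Nm
alpha = tau_out / I = 73.584 / 0.31
= 237.3677 rad/s^2


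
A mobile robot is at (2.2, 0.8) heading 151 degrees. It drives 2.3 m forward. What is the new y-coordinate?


y_new = y0 + d*sin(theta)
= 0.8 + 2.3*sin(151)
= 0.8 + 1.1151
= 1.9151


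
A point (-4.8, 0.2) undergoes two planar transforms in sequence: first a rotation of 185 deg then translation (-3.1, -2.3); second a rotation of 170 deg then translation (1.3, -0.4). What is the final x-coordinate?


After transform 1:
x1 = cos(185)*-4.8 - sin(185)*0.2 + -3.1 = 1.6992
y1 = sin(185)*-4.8 + cos(185)*0.2 + -2.3 = -2.0809
After transform 2:
x2 = cos(170)*1.6992 - sin(170)*-2.0809 + 1.3
= -0.012


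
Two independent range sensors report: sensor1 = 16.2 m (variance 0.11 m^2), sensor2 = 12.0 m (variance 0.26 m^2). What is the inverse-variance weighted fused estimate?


w1 = (1/var1) / (1/var1 + 1/var2)
   = 9.0909 / (9.0909 + 3.8462) = 0.7027
w2 = 1 - w1 = 0.2973
fused = w1*s1 + w2*s2 = 11.3838 + 3.5676
= 14.9514 m


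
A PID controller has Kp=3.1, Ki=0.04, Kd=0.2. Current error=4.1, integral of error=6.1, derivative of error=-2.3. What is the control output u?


u = Kp*e + Ki*int(e) + Kd*de/dt
= 3.1*4.1 + 0.04*6.1 + 0.2*(-2.3)
= 12.71 + 0.244 + -0.46
= 12.494


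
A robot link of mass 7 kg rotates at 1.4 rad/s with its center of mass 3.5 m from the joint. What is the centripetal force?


F = m * omega^2 * r
= 7 * 1.4^2 * 3.5
= 7 * 1.96 * 3.5
= 48.02 N


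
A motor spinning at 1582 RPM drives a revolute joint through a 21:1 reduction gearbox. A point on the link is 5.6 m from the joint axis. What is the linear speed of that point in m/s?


omega_motor = 1582 * 2*pi/60 = 165.6667 rad/s
omega_joint = omega_motor / 21 = 7.8889 rad/s
v = omega_joint * r = 7.8889 * 5.6
= 44.1778 m/s


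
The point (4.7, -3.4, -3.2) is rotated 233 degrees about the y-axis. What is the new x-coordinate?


Rotation about y-axis: x' = x*cos(theta) + z*sin(theta)
= 4.7 * -0.6018 + -3.2 * -0.7986
= -0.2729


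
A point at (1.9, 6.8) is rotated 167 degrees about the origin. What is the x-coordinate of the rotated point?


x' = x*cos(theta) - y*sin(theta)
cos(167 deg) = -0.9744, sin(167 deg) = 0.225
x' = 1.9 * -0.9744 - 6.8 * 0.225
= -1.8513 - 1.5297
= -3.381


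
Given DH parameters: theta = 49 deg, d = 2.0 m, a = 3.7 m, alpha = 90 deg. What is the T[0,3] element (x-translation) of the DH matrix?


T[0,3] = a * cos(theta)
= 3.7 * cos(49 deg)
= 3.7 * 0.6561
= 2.4274


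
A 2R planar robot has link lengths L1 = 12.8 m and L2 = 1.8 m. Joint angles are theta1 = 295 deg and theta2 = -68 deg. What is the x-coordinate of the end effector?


Convert angles to radians: theta1 = 5.1487, theta2 = -1.1868
x = L1*cos(theta1) + L2*cos(theta1+theta2)
x = 5.4095 + -1.2276
x = 4.1819


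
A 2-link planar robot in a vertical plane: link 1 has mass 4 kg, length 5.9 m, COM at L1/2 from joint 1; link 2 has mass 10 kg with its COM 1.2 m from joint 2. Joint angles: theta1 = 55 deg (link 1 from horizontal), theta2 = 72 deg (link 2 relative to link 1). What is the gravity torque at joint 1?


Horizontal distance from joint 1 to link-1 COM:
  x_c1 = (L1/2)*cos(t1) = 2.95 * 0.5736 = 1.6921 m
Horizontal distance from joint 1 to link-2 COM:
  x_c2 = L1*cos(t1) + Lc2*cos(t1+t2)
       = 5.9*0.5736 + 1.2*-0.6018 = 2.6619 m
tau1 = m1*g*x_c1 + m2*g*x_c2
     = 4*9.81*1.6921 + 10*9.81*2.6619
     = 66.3961 + 261.1346
     = 327.5307 Nm


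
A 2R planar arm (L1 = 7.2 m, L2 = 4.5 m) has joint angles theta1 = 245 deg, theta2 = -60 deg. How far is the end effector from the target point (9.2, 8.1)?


End effector via forward kinematics:
x = L1*cos(t1) + L2*cos(t1+t2) = -7.5257
y = L1*sin(t1) + L2*sin(t1+t2) = -6.9176
Distance to target:
d = sqrt((9.2 - -7.5257)^2 + (8.1 - -6.9176)^2)
= sqrt(279.75 + 225.5288)
= 22.4784 m


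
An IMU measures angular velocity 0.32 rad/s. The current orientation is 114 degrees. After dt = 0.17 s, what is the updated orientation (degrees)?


delta_theta = w * dt = 0.32 * 0.17 = 0.0544 rad
= 3.1169 deg
theta_new = 114 + 3.1169 = 117.1169 deg


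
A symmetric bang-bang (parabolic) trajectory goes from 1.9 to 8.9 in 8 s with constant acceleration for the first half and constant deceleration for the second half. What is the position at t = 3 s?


Symmetric rest-to-rest: each phase covers (pf-p0)/2 in time T/2. 0.5*a*(T/2)^2 = (pf-p0)/2 => a = 4*(pf-p0)/T^2
a = 4*(8.9-1.9)/8^2 = 0.4375
t = 3 is in the acceleration phase (t <= T/2).
p = p0 + 0.5*a*t^2 = 1.9 + 0.5*0.4375*3^2
= 3.8687


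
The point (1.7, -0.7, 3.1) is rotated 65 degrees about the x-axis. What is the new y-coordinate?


Rotation about x-axis: y' = y*cos(theta) - z*sin(theta)
= -0.7 * 0.4226 - 3.1 * 0.9063
= -3.1054


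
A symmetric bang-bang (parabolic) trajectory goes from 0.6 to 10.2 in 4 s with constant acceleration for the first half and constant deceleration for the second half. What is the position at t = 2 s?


Symmetric rest-to-rest: each phase covers (pf-p0)/2 in time T/2. 0.5*a*(T/2)^2 = (pf-p0)/2 => a = 4*(pf-p0)/T^2
a = 4*(10.2-0.6)/4^2 = 2.4
t = 2 is in the acceleration phase (t <= T/2).
p = p0 + 0.5*a*t^2 = 0.6 + 0.5*2.4*2^2
= 5.4


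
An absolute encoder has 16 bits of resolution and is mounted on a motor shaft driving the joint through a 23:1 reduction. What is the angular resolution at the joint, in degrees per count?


counts = 2^16 = 65536
effective counts at joint = 65536 * 23 = 1507328
resolution = 360 / 1507328
= 2.3883e-04 deg/count


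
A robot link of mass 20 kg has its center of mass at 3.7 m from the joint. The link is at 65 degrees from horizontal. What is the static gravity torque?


tau = m*g*L*cos(angle)
= 20 * 9.81 * 3.7 * cos(65 deg)
= 20 * 9.81 * 3.7 * 0.4226
= 306.7955 Nm


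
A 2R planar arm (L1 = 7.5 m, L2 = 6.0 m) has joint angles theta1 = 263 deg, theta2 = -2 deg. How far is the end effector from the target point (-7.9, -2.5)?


End effector via forward kinematics:
x = L1*cos(t1) + L2*cos(t1+t2) = -1.8526
y = L1*sin(t1) + L2*sin(t1+t2) = -13.3702
Distance to target:
d = sqrt((-7.9 - -1.8526)^2 + (-2.5 - -13.3702)^2)
= sqrt(36.5707 + 118.1618)
= 12.4392 m


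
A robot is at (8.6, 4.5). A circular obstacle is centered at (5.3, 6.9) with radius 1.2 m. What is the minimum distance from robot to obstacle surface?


center_dist = sqrt((8.6-5.3)^2 + (4.5-6.9)^2)
= sqrt(10.89 + 5.76)
= 4.0804
min_dist = center_dist - radius = 4.0804 - 1.2 = 2.8804 m


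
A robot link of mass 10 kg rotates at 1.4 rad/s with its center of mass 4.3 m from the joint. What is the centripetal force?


F = m * omega^2 * r
= 10 * 1.4^2 * 4.3
= 10 * 1.96 * 4.3
= 84.28 N


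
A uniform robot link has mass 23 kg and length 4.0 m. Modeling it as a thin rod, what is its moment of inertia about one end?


I = (1/3) * m * L^2
= (1/3) * 23 * 4.0^2
= 0.333333 * 23 * 16.0
= 122.6667 kg*m^2


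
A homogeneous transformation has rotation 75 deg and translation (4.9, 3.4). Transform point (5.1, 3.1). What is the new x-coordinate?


x' = cos(theta)*px - sin(theta)*py + tx
= 0.2588*5.1 - 0.9659*3.1 + 4.9
= 3.2256


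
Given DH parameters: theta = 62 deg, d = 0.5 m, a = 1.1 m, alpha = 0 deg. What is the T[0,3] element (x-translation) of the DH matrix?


T[0,3] = a * cos(theta)
= 1.1 * cos(62 deg)
= 1.1 * 0.4695
= 0.5164


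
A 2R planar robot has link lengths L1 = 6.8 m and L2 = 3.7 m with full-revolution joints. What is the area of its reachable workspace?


r_max = L1 + L2 = 10.5 m
r_min = |L1 - L2| = 3.1 m
Area = pi*(r_max^2 - r_min^2)
= pi*(110.25 - 9.61)
= pi * 100.64
= 316.1699 m^2


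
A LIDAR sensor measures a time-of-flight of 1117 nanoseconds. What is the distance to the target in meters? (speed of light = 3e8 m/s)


tof = 1117 ns = 1.117e-06 s
dist = c * tof / 2
= 3e8 * 1.117e-06 / 2
= 167.55 m


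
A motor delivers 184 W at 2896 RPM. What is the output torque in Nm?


omega = 2896 * 2*pi/60 = 303.2684 rad/s
tau = P / omega = 184 / 303.2684
= 0.6067 Nm


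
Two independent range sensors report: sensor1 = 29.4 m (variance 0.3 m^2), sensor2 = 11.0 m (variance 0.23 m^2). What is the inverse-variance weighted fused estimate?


w1 = (1/var1) / (1/var1 + 1/var2)
   = 3.3333 / (3.3333 + 4.3478) = 0.434
w2 = 1 - w1 = 0.566
fused = w1*s1 + w2*s2 = 12.7585 + 6.2264
= 18.9849 m


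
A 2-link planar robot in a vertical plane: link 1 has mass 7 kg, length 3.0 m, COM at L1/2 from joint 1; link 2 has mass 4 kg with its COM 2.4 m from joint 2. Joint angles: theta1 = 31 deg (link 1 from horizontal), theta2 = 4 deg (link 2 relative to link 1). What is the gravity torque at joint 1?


Horizontal distance from joint 1 to link-1 COM:
  x_c1 = (L1/2)*cos(t1) = 1.5 * 0.8572 = 1.2858 m
Horizontal distance from joint 1 to link-2 COM:
  x_c2 = L1*cos(t1) + Lc2*cos(t1+t2)
       = 3.0*0.8572 + 2.4*0.8192 = 4.5375 m
tau1 = m1*g*x_c1 + m2*g*x_c2
     = 7*9.81*1.2858 + 4*9.81*4.5375
     = 88.2925 + 178.0502
     = 266.3427 Nm


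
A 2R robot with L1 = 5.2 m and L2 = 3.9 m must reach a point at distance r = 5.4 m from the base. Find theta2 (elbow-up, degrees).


cos(theta2) = (r^2 - L1^2 - L2^2) / (2*L1*L2)
cos(theta2) = (29.16 - 27.04 - 15.21) / 40.56
cos(theta2) = -0.322732
theta2 = 108.8282 degrees


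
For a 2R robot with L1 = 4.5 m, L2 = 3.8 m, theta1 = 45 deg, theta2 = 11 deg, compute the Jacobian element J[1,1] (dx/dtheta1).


J[1,1] = -L1*sin(t1) - L2*sin(t1+t2)
= -4.5*sin(45) - 3.8*sin(56)
= -6.3323


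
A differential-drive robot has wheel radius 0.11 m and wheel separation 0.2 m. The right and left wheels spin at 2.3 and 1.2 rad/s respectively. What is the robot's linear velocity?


vR = r*wR = 0.11*2.3 = 0.253 m/s
vL = r*wL = 0.11*1.2 = 0.132 m/s
v = (vR+vL)/2 = 0.1925 m/s
omega = (vR-vL)/L = 0.605 rad/s
linear velocity = 0.1925 m/s


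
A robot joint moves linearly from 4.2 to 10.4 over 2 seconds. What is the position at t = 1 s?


s = t/T = 1/2 = 0.5
p(t) = p0 + (pf-p0)*s
= 4.2 + (10.4 - 4.2) * 0.5
= 7.3


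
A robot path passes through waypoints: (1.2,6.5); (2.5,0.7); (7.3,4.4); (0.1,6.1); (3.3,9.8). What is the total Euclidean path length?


Segment lengths:
  seg1 = sqrt((1.3)^2 + (-5.8)^2) = 5.9439
  seg2 = sqrt((4.8)^2 + (3.7)^2) = 6.0605
  seg3 = sqrt((-7.2)^2 + (1.7)^2) = 7.398
  seg4 = sqrt((3.2)^2 + (3.7)^2) = 4.8918
Total = 24.2942


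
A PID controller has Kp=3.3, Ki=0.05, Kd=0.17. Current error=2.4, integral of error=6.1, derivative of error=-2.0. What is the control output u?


u = Kp*e + Ki*int(e) + Kd*de/dt
= 3.3*2.4 + 0.05*6.1 + 0.17*(-2.0)
= 7.92 + 0.305 + -0.34
= 7.885


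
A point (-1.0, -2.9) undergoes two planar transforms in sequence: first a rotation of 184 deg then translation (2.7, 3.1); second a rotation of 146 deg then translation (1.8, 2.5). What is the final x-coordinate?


After transform 1:
x1 = cos(184)*-1.0 - sin(184)*-2.9 + 2.7 = 3.4953
y1 = sin(184)*-1.0 + cos(184)*-2.9 + 3.1 = 6.0627
After transform 2:
x2 = cos(146)*3.4953 - sin(146)*6.0627 + 1.8
= -4.4879


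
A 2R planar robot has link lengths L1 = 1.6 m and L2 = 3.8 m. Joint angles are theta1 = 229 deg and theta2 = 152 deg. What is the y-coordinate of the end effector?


Convert angles to radians: theta1 = 3.9968, theta2 = 2.6529
y = L1*sin(theta1) + L2*sin(theta1+theta2)
y = -1.2075 + 1.3618
y = 0.1543


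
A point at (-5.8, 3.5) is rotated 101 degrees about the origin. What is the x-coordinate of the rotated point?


x' = x*cos(theta) - y*sin(theta)
cos(101 deg) = -0.1908, sin(101 deg) = 0.9816
x' = -5.8 * -0.1908 - 3.5 * 0.9816
= 1.1067 - 3.4357
= -2.329


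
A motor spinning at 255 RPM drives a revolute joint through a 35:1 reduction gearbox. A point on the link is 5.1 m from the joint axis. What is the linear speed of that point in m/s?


omega_motor = 255 * 2*pi/60 = 26.7035 rad/s
omega_joint = omega_motor / 35 = 0.763 rad/s
v = omega_joint * r = 0.763 * 5.1
= 3.8911 m/s


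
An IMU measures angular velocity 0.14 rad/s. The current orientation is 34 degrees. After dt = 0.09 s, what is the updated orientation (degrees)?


delta_theta = w * dt = 0.14 * 0.09 = 0.0126 rad
= 0.7219 deg
theta_new = 34 + 0.7219 = 34.7219 deg


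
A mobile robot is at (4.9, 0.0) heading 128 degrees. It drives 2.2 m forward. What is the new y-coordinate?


y_new = y0 + d*sin(theta)
= 0.0 + 2.2*sin(128)
= 0.0 + 1.7336
= 1.7336


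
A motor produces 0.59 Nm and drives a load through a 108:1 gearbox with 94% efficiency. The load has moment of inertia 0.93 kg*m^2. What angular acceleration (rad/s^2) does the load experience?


tau_out = tau_motor * N * eta
= 0.59 * 108 * 0.94 = 59.8968 Nm
alpha = tau_out / I = 59.8968 / 0.93
= 64.4052 rad/s^2


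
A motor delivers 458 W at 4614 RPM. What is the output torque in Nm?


omega = 4614 * 2*pi/60 = 483.177 rad/s
tau = P / omega = 458 / 483.177
= 0.9479 Nm


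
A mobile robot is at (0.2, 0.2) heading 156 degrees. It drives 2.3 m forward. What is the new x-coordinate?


x_new = x0 + d*cos(theta)
= 0.2 + 2.3*cos(156)
= 0.2 + -2.1012
= -1.9012


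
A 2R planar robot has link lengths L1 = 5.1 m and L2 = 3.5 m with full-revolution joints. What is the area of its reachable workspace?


r_max = L1 + L2 = 8.6 m
r_min = |L1 - L2| = 1.6 m
Area = pi*(r_max^2 - r_min^2)
= pi*(73.96 - 2.56)
= pi * 71.4
= 224.3097 m^2


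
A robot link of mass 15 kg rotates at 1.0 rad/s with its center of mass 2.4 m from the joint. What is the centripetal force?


F = m * omega^2 * r
= 15 * 1.0^2 * 2.4
= 15 * 1.0 * 2.4
= 36.0 N


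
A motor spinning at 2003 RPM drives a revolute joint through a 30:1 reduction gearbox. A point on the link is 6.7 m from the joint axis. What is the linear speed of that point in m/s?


omega_motor = 2003 * 2*pi/60 = 209.7537 rad/s
omega_joint = omega_motor / 30 = 6.9918 rad/s
v = omega_joint * r = 6.9918 * 6.7
= 46.845 m/s


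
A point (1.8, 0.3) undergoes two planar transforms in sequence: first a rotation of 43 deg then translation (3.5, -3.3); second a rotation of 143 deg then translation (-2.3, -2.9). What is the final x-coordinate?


After transform 1:
x1 = cos(43)*1.8 - sin(43)*0.3 + 3.5 = 4.6118
y1 = sin(43)*1.8 + cos(43)*0.3 + -3.3 = -1.853
After transform 2:
x2 = cos(143)*4.6118 - sin(143)*-1.853 + -2.3
= -4.868


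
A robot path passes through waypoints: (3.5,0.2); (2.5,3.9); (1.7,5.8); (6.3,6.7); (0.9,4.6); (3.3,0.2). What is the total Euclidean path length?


Segment lengths:
  seg1 = sqrt((-1.0)^2 + (3.7)^2) = 3.8328
  seg2 = sqrt((-0.8)^2 + (1.9)^2) = 2.0616
  seg3 = sqrt((4.6)^2 + (0.9)^2) = 4.6872
  seg4 = sqrt((-5.4)^2 + (-2.1)^2) = 5.794
  seg5 = sqrt((2.4)^2 + (-4.4)^2) = 5.012
Total = 21.3875


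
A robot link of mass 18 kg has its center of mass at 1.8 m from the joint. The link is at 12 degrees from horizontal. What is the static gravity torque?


tau = m*g*L*cos(angle)
= 18 * 9.81 * 1.8 * cos(12 deg)
= 18 * 9.81 * 1.8 * 0.9781
= 310.8983 Nm


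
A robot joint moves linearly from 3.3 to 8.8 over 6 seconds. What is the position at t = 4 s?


s = t/T = 4/6 = 0.6667
p(t) = p0 + (pf-p0)*s
= 3.3 + (8.8 - 3.3) * 0.6667
= 6.9667


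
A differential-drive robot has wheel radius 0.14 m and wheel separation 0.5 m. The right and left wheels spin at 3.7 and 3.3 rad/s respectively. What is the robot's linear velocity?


vR = r*wR = 0.14*3.7 = 0.518 m/s
vL = r*wL = 0.14*3.3 = 0.462 m/s
v = (vR+vL)/2 = 0.49 m/s
omega = (vR-vL)/L = 0.112 rad/s
linear velocity = 0.49 m/s


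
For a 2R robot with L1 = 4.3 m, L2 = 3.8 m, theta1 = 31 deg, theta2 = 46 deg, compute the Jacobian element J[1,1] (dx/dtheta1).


J[1,1] = -L1*sin(t1) - L2*sin(t1+t2)
= -4.3*sin(31) - 3.8*sin(77)
= -5.9173


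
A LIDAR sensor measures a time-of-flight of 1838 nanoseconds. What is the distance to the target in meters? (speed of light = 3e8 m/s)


tof = 1838 ns = 1.838e-06 s
dist = c * tof / 2
= 3e8 * 1.838e-06 / 2
= 275.7 m


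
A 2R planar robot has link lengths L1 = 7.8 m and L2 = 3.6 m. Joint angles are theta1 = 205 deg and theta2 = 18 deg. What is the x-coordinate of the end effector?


Convert angles to radians: theta1 = 3.5779, theta2 = 0.3142
x = L1*cos(theta1) + L2*cos(theta1+theta2)
x = -7.0692 + -2.6329
x = -9.7021


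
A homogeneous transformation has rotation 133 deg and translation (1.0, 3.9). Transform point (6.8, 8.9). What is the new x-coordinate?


x' = cos(theta)*px - sin(theta)*py + tx
= -0.682*6.8 - 0.7314*8.9 + 1.0
= -10.1466


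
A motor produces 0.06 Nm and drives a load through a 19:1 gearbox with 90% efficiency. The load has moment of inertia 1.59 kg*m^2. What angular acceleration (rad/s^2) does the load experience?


tau_out = tau_motor * N * eta
= 0.06 * 19 * 0.9 = 1.026 Nm
alpha = tau_out / I = 1.026 / 1.59
= 0.6453 rad/s^2


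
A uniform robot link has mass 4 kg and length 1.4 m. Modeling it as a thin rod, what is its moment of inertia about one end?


I = (1/3) * m * L^2
= (1/3) * 4 * 1.4^2
= 0.333333 * 4 * 1.96
= 2.6133 kg*m^2


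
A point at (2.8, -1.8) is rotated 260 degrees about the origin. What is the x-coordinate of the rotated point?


x' = x*cos(theta) - y*sin(theta)
cos(260 deg) = -0.1736, sin(260 deg) = -0.9848
x' = 2.8 * -0.1736 - -1.8 * -0.9848
= -0.4862 - 1.7727
= -2.2589


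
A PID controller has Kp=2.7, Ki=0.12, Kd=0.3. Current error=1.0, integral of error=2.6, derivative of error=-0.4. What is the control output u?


u = Kp*e + Ki*int(e) + Kd*de/dt
= 2.7*1.0 + 0.12*2.6 + 0.3*(-0.4)
= 2.7 + 0.312 + -0.12
= 2.892


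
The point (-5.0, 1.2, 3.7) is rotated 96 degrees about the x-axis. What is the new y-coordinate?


Rotation about x-axis: y' = y*cos(theta) - z*sin(theta)
= 1.2 * -0.1045 - 3.7 * 0.9945
= -3.8052
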